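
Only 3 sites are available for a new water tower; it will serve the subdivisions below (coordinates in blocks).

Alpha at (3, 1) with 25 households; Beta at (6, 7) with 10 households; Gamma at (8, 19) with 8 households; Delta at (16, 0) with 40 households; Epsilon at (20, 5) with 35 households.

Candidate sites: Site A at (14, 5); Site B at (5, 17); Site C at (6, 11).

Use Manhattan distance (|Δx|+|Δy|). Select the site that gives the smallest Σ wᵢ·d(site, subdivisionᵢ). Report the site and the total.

Total weighted distance at each candidate:
  Site A (14, 5): total = 1125
  Site B (5, 17): total = 2665
  Site C (6, 11): total = 1985
Minimum is at Site A with total 1125 blocks.

Site A, total 1125 blocks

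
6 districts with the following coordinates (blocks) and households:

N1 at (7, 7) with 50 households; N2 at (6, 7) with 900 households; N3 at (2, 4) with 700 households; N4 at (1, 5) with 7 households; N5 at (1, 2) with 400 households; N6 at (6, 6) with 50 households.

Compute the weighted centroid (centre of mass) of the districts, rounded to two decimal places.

The minimiser of Σwᵢ‖p−pᵢ‖² is the weighted centroid p* = (Σwᵢpᵢ)/(Σwᵢ).
Σwᵢ = 2107.
Σwᵢxᵢ = 50·7 + 900·6 + 700·2 + 7·1 + 400·1 + 50·6 = 7857.
Σwᵢyᵢ = 50·7 + 900·7 + 700·4 + 7·5 + 400·2 + 50·6 = 10585.
x* = 7857/2107 = 3.73, y* = 10585/2107 = 5.02.

(3.73, 5.02)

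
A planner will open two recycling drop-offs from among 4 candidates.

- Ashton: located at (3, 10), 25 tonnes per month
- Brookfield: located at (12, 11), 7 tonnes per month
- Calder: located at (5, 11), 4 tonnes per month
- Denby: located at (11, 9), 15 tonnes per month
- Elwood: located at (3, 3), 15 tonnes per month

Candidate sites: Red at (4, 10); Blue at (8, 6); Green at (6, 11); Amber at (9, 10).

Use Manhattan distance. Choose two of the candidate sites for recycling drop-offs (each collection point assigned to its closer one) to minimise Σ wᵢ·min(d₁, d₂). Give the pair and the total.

Evaluate every pair (each demand assigned to the nearer of the two):
  {Red, Amber}: total = 226
  {Red, Green}: total = 296
  {Red, Blue}: total = 306
  {Green, Amber}: total = 342
  {Blue, Green}: total = 356
  {Blue, Amber}: total = 363
Best pair: {Red, Amber} with total 226.

{Red, Amber}, total 226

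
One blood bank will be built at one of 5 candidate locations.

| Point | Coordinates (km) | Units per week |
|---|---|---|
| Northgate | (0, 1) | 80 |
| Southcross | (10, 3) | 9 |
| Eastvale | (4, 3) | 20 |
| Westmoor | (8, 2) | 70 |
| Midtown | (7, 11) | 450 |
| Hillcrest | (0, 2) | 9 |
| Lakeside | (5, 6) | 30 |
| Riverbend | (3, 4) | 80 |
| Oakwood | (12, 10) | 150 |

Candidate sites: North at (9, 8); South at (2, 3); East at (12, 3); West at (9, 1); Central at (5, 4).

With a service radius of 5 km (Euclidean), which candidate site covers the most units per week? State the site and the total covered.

Coverage radius r = 5 km; a point is covered iff (Δx)²+(Δy)² ≤ 5² = 25.
  North (9, 8): covers {Midtown, Lakeside, Oakwood} → 630
  South (2, 3): covers {Northgate, Eastvale, Hillcrest, Lakeside, Riverbend} → 219
  East (12, 3): covers {Southcross, Westmoor} → 79
  West (9, 1): covers {Southcross, Westmoor} → 79
  Central (5, 4): covers {Eastvale, Westmoor, Lakeside, Riverbend} → 200
Maximum coverage at North: 630 units per week.

North, covering 630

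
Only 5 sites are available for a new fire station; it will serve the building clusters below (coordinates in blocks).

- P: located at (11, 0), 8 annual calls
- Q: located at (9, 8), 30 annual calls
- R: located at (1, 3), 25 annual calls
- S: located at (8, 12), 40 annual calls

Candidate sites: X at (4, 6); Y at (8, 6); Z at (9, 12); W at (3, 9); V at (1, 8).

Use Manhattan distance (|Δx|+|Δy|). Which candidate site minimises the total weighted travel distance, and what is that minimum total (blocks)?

Y, total 652 blocks

Total weighted distance at each candidate:
  X (4, 6): total = 864
  Y (8, 6): total = 652
  Z (9, 12): total = 697
  W (3, 9): total = 866
  V (1, 8): total = 949
Minimum is at Y with total 652 blocks.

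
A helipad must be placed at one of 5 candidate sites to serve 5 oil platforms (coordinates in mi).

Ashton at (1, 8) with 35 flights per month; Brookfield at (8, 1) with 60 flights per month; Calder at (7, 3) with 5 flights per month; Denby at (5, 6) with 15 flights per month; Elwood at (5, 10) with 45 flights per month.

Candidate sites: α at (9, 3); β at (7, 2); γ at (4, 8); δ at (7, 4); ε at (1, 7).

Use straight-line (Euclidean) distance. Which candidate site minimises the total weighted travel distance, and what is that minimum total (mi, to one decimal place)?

Total weighted distance at each candidate:
  α (9, 3): total = 912.2
  β (7, 2): total = 825.0
  γ (4, 8): total = 752.1
  δ (7, 4): total = 774.2
  ε (1, 7): total = 911.1
Minimum is at γ with total 752.1 mi.

γ, total 752.1 mi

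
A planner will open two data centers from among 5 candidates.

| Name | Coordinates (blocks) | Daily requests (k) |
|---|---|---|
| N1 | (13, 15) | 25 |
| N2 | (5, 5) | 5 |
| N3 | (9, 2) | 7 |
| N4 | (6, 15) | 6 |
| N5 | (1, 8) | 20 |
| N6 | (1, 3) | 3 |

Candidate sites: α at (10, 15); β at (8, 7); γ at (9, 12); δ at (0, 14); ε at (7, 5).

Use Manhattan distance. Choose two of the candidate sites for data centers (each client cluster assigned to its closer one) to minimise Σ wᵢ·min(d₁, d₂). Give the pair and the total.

{α, ε}, total 348

Evaluate every pair (each demand assigned to the nearer of the two):
  {α, ε}: total = 348
  {α, β}: total = 359
  {α, δ}: total = 443
  {γ, ε}: total = 460
  {β, γ}: total = 471
  {γ, δ}: total = 512
  {α, γ}: total = 515
  {δ, ε}: total = 601
  {β, δ}: total = 607
  {β, ε}: total = 614
Best pair: {α, ε} with total 348.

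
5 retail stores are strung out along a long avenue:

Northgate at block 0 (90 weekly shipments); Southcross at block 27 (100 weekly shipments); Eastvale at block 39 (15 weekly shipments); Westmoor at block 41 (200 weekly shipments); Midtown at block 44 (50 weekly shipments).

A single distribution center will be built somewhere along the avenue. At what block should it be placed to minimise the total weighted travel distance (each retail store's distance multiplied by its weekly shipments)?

For a sum of weighted absolute distances on a line, the optimum is the weighted median (not the mean). Total weight W = 455; half-weight = 227.5.
Sort by position and accumulate weight:
  block 0 (Northgate, w=90) → cum 90
  block 27 (Southcross, w=100) → cum 190
  block 39 (Eastvale, w=15) → cum 205
  block 41 (Westmoor, w=200) → cum 405  ≥ 227.5 → median here
  block 44 (Midtown, w=50) → cum 455
Optimal location: block 41.

x = 41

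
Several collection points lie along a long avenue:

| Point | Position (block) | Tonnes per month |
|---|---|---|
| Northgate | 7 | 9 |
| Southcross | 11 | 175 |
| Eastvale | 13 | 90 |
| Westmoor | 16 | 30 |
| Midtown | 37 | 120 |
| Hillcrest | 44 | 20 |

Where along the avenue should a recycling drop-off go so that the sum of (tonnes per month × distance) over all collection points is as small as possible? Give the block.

For a sum of weighted absolute distances on a line, the optimum is the weighted median (not the mean). Total weight W = 444; half-weight = 222.
Sort by position and accumulate weight:
  block 7 (Northgate, w=9) → cum 9
  block 11 (Southcross, w=175) → cum 184
  block 13 (Eastvale, w=90) → cum 274  ≥ 222 → median here
  block 16 (Westmoor, w=30) → cum 304
  block 37 (Midtown, w=120) → cum 424
  block 44 (Hillcrest, w=20) → cum 444
Optimal location: block 13.

x = 13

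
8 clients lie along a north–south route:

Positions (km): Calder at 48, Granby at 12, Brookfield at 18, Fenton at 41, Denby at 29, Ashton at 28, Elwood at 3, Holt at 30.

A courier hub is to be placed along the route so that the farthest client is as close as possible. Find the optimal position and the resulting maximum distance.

The 1-center on a line is the midpoint of the two extreme points: leftmost at 3, rightmost at 48.
Optimal location = (3 + 48)/2 = 25.5; maximum distance = (48 − 3)/2 = 22.5.

location 25.5, max distance 22.5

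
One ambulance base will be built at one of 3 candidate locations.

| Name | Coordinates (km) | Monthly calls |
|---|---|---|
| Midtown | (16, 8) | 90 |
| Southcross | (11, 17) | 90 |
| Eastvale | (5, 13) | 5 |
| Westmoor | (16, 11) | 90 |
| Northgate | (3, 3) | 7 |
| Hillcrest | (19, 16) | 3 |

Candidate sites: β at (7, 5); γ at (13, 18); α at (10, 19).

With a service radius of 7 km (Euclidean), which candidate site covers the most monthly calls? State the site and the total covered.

γ, covering 93

Coverage radius r = 7 km; a point is covered iff (Δx)²+(Δy)² ≤ 7² = 49.
  β (7, 5): covers {Northgate} → 7
  γ (13, 18): covers {Southcross, Hillcrest} → 93
  α (10, 19): covers {Southcross} → 90
Maximum coverage at γ: 93 monthly calls.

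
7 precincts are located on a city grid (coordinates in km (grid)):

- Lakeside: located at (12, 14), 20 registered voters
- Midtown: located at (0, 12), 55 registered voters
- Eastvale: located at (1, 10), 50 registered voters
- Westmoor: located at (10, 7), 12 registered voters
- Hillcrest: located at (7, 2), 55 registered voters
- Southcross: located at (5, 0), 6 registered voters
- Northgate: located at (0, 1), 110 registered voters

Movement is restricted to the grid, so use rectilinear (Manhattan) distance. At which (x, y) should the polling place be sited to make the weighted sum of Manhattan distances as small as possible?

(0, 2)

Manhattan distance separates: Σwᵢ(|x−xᵢ|+|y−yᵢ|) = Σwᵢ|x−xᵢ| + Σwᵢ|y−yᵢ|, so x and y are optimised independently as 1-D weighted medians.
Total weight W = 308; half = 154.
x-coordinate, sorted with cumulative weight:
  x=0 (Midtown, w=55) cum 55
  x=0 (Northgate, w=110) cum 165  ← median
  x=1 (Eastvale, w=50) cum 215
  x=5 (Southcross, w=6) cum 221
  x=7 (Hillcrest, w=55) cum 276
  x=10 (Westmoor, w=12) cum 288
  x=12 (Lakeside, w=20) cum 308
⇒ x* = 0
y-coordinate, sorted with cumulative weight:
  y=0 (Southcross, w=6) cum 6
  y=1 (Northgate, w=110) cum 116
  y=2 (Hillcrest, w=55) cum 171  ← median
  y=7 (Westmoor, w=12) cum 183
  y=10 (Eastvale, w=50) cum 233
  y=12 (Midtown, w=55) cum 288
  y=14 (Lakeside, w=20) cum 308
⇒ y* = 2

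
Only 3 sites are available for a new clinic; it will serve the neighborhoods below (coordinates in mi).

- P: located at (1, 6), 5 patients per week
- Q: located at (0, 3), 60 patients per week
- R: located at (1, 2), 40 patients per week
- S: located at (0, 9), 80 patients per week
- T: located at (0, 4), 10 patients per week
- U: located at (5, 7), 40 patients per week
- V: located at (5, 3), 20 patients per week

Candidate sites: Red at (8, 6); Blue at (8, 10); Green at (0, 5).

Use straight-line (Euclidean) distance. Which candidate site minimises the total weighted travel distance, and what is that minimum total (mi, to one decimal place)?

Total weighted distance at each candidate:
  Red (8, 6): total = 1847.5
  Blue (8, 10): total = 2170.3
  Green (0, 5): total = 906.7
Minimum is at Green with total 906.7 mi.

Green, total 906.7 mi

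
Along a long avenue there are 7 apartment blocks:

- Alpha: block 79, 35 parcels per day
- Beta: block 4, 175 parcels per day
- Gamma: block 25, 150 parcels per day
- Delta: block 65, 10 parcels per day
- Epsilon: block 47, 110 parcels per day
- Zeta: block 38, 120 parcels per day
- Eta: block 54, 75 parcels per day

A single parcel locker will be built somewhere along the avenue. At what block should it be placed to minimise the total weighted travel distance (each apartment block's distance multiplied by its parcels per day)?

x = 38

For a sum of weighted absolute distances on a line, the optimum is the weighted median (not the mean). Total weight W = 675; half-weight = 337.5.
Sort by position and accumulate weight:
  block 4 (Beta, w=175) → cum 175
  block 25 (Gamma, w=150) → cum 325
  block 38 (Zeta, w=120) → cum 445  ≥ 337.5 → median here
  block 47 (Epsilon, w=110) → cum 555
  block 54 (Eta, w=75) → cum 630
  block 65 (Delta, w=10) → cum 640
  block 79 (Alpha, w=35) → cum 675
Optimal location: block 38.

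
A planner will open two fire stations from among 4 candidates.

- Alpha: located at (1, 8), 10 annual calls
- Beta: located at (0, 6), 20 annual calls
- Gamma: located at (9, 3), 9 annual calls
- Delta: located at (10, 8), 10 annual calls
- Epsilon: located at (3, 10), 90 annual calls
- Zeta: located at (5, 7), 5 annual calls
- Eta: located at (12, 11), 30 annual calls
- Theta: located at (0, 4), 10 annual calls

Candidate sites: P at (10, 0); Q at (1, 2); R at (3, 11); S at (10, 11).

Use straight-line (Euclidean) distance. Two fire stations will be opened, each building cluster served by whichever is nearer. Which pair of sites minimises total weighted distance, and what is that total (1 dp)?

{R, S}, total 503.8

Evaluate every pair (each demand assigned to the nearer of the two):
  {R, S}: total = 503.8
  {Q, R}: total = 672.0
  {P, R}: total = 715.8
  {Q, S}: total = 995.8
  {P, S}: total = 1213.1
  {P, Q}: total = 1382.9
Best pair: {R, S} with total 503.8.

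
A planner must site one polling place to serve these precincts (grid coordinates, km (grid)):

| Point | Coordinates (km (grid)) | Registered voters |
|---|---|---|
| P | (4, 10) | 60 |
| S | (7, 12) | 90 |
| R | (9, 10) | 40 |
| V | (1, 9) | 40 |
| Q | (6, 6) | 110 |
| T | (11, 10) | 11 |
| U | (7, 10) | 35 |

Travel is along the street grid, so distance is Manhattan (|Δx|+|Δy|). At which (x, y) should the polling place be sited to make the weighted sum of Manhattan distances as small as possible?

Manhattan distance separates: Σwᵢ(|x−xᵢ|+|y−yᵢ|) = Σwᵢ|x−xᵢ| + Σwᵢ|y−yᵢ|, so x and y are optimised independently as 1-D weighted medians.
Total weight W = 386; half = 193.
x-coordinate, sorted with cumulative weight:
  x=1 (V, w=40) cum 40
  x=4 (P, w=60) cum 100
  x=6 (Q, w=110) cum 210  ← median
  x=7 (S, w=90) cum 300
  x=7 (U, w=35) cum 335
  x=9 (R, w=40) cum 375
  x=11 (T, w=11) cum 386
⇒ x* = 6
y-coordinate, sorted with cumulative weight:
  y=6 (Q, w=110) cum 110
  y=9 (V, w=40) cum 150
  y=10 (P, w=60) cum 210  ← median
  y=10 (R, w=40) cum 250
  y=10 (T, w=11) cum 261
  y=10 (U, w=35) cum 296
  y=12 (S, w=90) cum 386
⇒ y* = 10

(6, 10)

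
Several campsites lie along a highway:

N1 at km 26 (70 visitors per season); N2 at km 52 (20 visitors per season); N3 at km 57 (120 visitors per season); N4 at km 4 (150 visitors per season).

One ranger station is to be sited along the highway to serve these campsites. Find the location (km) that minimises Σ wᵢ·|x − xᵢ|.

x = 26

For a sum of weighted absolute distances on a line, the optimum is the weighted median (not the mean). Total weight W = 360; half-weight = 180.
Sort by position and accumulate weight:
  km 4 (N4, w=150) → cum 150
  km 26 (N1, w=70) → cum 220  ≥ 180 → median here
  km 52 (N2, w=20) → cum 240
  km 57 (N3, w=120) → cum 360
Optimal location: km 26.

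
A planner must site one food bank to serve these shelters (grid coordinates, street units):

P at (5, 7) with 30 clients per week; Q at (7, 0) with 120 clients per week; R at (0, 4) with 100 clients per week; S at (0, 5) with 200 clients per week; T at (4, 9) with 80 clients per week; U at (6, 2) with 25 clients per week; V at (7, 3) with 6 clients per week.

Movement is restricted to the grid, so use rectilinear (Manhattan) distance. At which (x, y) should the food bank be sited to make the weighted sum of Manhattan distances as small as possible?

(0, 5)

Manhattan distance separates: Σwᵢ(|x−xᵢ|+|y−yᵢ|) = Σwᵢ|x−xᵢ| + Σwᵢ|y−yᵢ|, so x and y are optimised independently as 1-D weighted medians.
Total weight W = 561; half = 280.5.
x-coordinate, sorted with cumulative weight:
  x=0 (R, w=100) cum 100
  x=0 (S, w=200) cum 300  ← median
  x=4 (T, w=80) cum 380
  x=5 (P, w=30) cum 410
  x=6 (U, w=25) cum 435
  x=7 (Q, w=120) cum 555
  x=7 (V, w=6) cum 561
⇒ x* = 0
y-coordinate, sorted with cumulative weight:
  y=0 (Q, w=120) cum 120
  y=2 (U, w=25) cum 145
  y=3 (V, w=6) cum 151
  y=4 (R, w=100) cum 251
  y=5 (S, w=200) cum 451  ← median
  y=7 (P, w=30) cum 481
  y=9 (T, w=80) cum 561
⇒ y* = 5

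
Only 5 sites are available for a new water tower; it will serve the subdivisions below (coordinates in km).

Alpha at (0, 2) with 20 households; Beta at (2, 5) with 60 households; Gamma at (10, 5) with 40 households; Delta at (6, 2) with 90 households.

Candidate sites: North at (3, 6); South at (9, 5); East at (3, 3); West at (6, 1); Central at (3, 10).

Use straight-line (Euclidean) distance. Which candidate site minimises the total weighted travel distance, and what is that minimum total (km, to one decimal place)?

Total weighted distance at each candidate:
  North (3, 6): total = 917.7
  South (9, 5): total = 1031.6
  East (3, 3): total = 773.2
  West (6, 1): total = 777.3
  Central (3, 10): total = 1589.9
Minimum is at East with total 773.2 km.

East, total 773.2 km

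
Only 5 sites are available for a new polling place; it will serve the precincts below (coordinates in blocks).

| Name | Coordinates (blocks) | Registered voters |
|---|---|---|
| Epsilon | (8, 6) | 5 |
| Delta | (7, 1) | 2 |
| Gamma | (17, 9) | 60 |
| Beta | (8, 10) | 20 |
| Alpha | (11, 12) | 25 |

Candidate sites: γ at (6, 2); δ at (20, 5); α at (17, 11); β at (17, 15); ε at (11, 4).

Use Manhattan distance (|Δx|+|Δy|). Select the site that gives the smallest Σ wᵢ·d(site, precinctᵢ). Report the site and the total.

α, total 605 blocks

Total weighted distance at each candidate:
  γ (6, 2): total = 1689
  δ (20, 5): total = 1259
  α (17, 11): total = 605
  β (17, 15): total = 1003
  ε (11, 4): total = 1079
Minimum is at α with total 605 blocks.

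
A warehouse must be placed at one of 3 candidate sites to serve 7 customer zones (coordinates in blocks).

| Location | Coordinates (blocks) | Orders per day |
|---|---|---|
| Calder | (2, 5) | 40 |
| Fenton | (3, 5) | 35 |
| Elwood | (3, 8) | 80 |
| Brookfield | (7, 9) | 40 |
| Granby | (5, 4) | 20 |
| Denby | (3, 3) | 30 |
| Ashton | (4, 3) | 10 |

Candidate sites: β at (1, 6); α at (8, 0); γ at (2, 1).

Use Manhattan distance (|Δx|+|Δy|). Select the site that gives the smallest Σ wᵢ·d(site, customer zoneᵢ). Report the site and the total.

β, total 1195 blocks

Total weighted distance at each candidate:
  β (1, 6): total = 1195
  α (8, 0): total = 2680
  γ (2, 1): total = 1745
Minimum is at β with total 1195 blocks.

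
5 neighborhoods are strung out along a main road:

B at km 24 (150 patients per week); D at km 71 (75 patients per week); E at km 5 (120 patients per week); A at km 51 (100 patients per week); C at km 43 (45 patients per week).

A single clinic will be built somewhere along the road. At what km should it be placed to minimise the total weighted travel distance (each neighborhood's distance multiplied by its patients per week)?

x = 24

For a sum of weighted absolute distances on a line, the optimum is the weighted median (not the mean). Total weight W = 490; half-weight = 245.
Sort by position and accumulate weight:
  km 5 (E, w=120) → cum 120
  km 24 (B, w=150) → cum 270  ≥ 245 → median here
  km 43 (C, w=45) → cum 315
  km 51 (A, w=100) → cum 415
  km 71 (D, w=75) → cum 490
Optimal location: km 24.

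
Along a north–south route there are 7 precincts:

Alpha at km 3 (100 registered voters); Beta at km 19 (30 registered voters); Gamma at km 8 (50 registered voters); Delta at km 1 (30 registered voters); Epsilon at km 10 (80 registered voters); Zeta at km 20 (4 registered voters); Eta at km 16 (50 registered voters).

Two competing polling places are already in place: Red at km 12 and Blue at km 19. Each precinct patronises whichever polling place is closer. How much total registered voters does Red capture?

260

The indifferent point is the midpoint (12+19)/2 = 15.5; precincts left of it (closer to Red at 12) go to Red, those right go to Blue.
  Delta at 1 (w=30) → Red
  Alpha at 3 (w=100) → Red
  Gamma at 8 (w=50) → Red
  Epsilon at 10 (w=80) → Red
  Eta at 16 (w=50) → Blue
  Beta at 19 (w=30) → Blue
  Zeta at 20 (w=4) → Blue
Red captures 260; Blue captures 84.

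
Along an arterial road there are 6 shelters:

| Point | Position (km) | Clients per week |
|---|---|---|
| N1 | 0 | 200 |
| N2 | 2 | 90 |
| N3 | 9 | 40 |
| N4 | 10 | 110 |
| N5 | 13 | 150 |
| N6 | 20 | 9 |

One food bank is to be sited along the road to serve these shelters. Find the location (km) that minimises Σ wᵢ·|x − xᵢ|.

x = 9

For a sum of weighted absolute distances on a line, the optimum is the weighted median (not the mean). Total weight W = 599; half-weight = 299.5.
Sort by position and accumulate weight:
  km 0 (N1, w=200) → cum 200
  km 2 (N2, w=90) → cum 290
  km 9 (N3, w=40) → cum 330  ≥ 299.5 → median here
  km 10 (N4, w=110) → cum 440
  km 13 (N5, w=150) → cum 590
  km 20 (N6, w=9) → cum 599
Optimal location: km 9.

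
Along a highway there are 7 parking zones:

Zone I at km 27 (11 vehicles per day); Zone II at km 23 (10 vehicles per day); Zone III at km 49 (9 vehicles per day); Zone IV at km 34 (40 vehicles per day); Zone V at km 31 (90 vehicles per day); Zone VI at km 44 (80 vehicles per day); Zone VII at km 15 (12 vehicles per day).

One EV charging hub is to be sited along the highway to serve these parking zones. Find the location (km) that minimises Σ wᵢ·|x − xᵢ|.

x = 34

For a sum of weighted absolute distances on a line, the optimum is the weighted median (not the mean). Total weight W = 252; half-weight = 126.
Sort by position and accumulate weight:
  km 15 (Zone VII, w=12) → cum 12
  km 23 (Zone II, w=10) → cum 22
  km 27 (Zone I, w=11) → cum 33
  km 31 (Zone V, w=90) → cum 123
  km 34 (Zone IV, w=40) → cum 163  ≥ 126 → median here
  km 44 (Zone VI, w=80) → cum 243
  km 49 (Zone III, w=9) → cum 252
Optimal location: km 34.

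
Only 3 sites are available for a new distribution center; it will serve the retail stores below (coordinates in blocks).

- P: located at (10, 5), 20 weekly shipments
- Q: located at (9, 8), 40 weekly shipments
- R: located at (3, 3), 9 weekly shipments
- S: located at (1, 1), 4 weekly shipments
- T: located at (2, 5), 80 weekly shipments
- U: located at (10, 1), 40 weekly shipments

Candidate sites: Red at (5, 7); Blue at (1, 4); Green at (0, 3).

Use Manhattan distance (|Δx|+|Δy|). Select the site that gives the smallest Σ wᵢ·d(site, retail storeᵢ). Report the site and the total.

Total weighted distance at each candidate:
  Red (5, 7): total = 1274
  Blue (1, 4): total = 1359
  Green (0, 3): total = 1639
Minimum is at Red with total 1274 blocks.

Red, total 1274 blocks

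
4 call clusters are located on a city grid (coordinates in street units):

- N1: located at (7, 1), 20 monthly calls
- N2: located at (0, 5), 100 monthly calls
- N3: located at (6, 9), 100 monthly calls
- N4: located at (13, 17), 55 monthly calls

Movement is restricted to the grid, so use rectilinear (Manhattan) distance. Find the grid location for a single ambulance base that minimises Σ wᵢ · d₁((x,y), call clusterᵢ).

Manhattan distance separates: Σwᵢ(|x−xᵢ|+|y−yᵢ|) = Σwᵢ|x−xᵢ| + Σwᵢ|y−yᵢ|, so x and y are optimised independently as 1-D weighted medians.
Total weight W = 275; half = 137.5.
x-coordinate, sorted with cumulative weight:
  x=0 (N2, w=100) cum 100
  x=6 (N3, w=100) cum 200  ← median
  x=7 (N1, w=20) cum 220
  x=13 (N4, w=55) cum 275
⇒ x* = 6
y-coordinate, sorted with cumulative weight:
  y=1 (N1, w=20) cum 20
  y=5 (N2, w=100) cum 120
  y=9 (N3, w=100) cum 220  ← median
  y=17 (N4, w=55) cum 275
⇒ y* = 9

(6, 9)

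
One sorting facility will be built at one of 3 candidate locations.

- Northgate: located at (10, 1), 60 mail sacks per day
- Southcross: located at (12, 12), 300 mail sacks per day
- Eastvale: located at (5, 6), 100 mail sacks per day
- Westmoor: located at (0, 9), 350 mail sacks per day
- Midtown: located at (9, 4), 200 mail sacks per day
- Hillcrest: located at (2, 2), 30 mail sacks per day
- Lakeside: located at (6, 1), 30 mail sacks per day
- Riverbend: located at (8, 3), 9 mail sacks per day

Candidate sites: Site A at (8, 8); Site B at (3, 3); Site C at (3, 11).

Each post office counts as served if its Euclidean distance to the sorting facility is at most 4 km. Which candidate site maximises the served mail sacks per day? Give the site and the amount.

Site C, covering 350

Coverage radius r = 4 km; a point is covered iff (Δx)²+(Δy)² ≤ 4² = 16.
  Site A (8, 8): covers {Eastvale} → 100
  Site B (3, 3): covers {Eastvale, Hillcrest, Lakeside} → 160
  Site C (3, 11): covers {Westmoor} → 350
Maximum coverage at Site C: 350 mail sacks per day.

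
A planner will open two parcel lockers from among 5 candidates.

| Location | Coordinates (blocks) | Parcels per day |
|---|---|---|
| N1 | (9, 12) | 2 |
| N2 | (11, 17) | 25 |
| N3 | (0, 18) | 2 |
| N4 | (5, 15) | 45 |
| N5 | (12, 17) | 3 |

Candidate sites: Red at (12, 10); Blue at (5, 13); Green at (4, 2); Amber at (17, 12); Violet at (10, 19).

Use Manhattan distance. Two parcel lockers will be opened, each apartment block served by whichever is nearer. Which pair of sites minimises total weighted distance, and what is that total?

{Blue, Violet}, total 207

Evaluate every pair (each demand assigned to the nearer of the two):
  {Blue, Violet}: total = 207
  {Red, Blue}: total = 341
  {Blue, Amber}: total = 400
  {Blue, Green}: total = 403
  {Red, Violet}: total = 524
  {Green, Violet}: total = 530
  {Amber, Violet}: total = 530
  {Red, Green}: total = 811
  {Red, Amber}: total = 811
  {Green, Amber}: total = 991
Best pair: {Blue, Violet} with total 207.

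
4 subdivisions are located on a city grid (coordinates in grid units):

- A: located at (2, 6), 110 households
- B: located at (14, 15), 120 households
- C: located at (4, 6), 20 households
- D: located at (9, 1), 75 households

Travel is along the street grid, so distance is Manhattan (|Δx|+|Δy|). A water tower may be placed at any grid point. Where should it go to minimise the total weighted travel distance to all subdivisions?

Manhattan distance separates: Σwᵢ(|x−xᵢ|+|y−yᵢ|) = Σwᵢ|x−xᵢ| + Σwᵢ|y−yᵢ|, so x and y are optimised independently as 1-D weighted medians.
Total weight W = 325; half = 162.5.
x-coordinate, sorted with cumulative weight:
  x=2 (A, w=110) cum 110
  x=4 (C, w=20) cum 130
  x=9 (D, w=75) cum 205  ← median
  x=14 (B, w=120) cum 325
⇒ x* = 9
y-coordinate, sorted with cumulative weight:
  y=1 (D, w=75) cum 75
  y=6 (A, w=110) cum 185  ← median
  y=6 (C, w=20) cum 205
  y=15 (B, w=120) cum 325
⇒ y* = 6

(9, 6)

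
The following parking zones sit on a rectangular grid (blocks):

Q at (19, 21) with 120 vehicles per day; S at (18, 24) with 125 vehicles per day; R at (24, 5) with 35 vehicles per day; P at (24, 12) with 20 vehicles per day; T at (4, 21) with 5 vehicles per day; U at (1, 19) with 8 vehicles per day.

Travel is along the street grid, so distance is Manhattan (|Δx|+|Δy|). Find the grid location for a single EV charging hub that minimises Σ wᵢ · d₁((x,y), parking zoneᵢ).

(19, 21)

Manhattan distance separates: Σwᵢ(|x−xᵢ|+|y−yᵢ|) = Σwᵢ|x−xᵢ| + Σwᵢ|y−yᵢ|, so x and y are optimised independently as 1-D weighted medians.
Total weight W = 313; half = 156.5.
x-coordinate, sorted with cumulative weight:
  x=1 (U, w=8) cum 8
  x=4 (T, w=5) cum 13
  x=18 (S, w=125) cum 138
  x=19 (Q, w=120) cum 258  ← median
  x=24 (R, w=35) cum 293
  x=24 (P, w=20) cum 313
⇒ x* = 19
y-coordinate, sorted with cumulative weight:
  y=5 (R, w=35) cum 35
  y=12 (P, w=20) cum 55
  y=19 (U, w=8) cum 63
  y=21 (Q, w=120) cum 183  ← median
  y=21 (T, w=5) cum 188
  y=24 (S, w=125) cum 313
⇒ y* = 21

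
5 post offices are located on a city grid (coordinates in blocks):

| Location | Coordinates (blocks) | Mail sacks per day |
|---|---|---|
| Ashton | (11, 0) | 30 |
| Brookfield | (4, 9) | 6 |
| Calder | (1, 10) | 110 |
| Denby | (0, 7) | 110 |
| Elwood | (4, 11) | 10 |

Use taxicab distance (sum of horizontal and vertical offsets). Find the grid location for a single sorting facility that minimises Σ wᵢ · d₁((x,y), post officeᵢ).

Manhattan distance separates: Σwᵢ(|x−xᵢ|+|y−yᵢ|) = Σwᵢ|x−xᵢ| + Σwᵢ|y−yᵢ|, so x and y are optimised independently as 1-D weighted medians.
Total weight W = 266; half = 133.
x-coordinate, sorted with cumulative weight:
  x=0 (Denby, w=110) cum 110
  x=1 (Calder, w=110) cum 220  ← median
  x=4 (Brookfield, w=6) cum 226
  x=4 (Elwood, w=10) cum 236
  x=11 (Ashton, w=30) cum 266
⇒ x* = 1
y-coordinate, sorted with cumulative weight:
  y=0 (Ashton, w=30) cum 30
  y=7 (Denby, w=110) cum 140  ← median
  y=9 (Brookfield, w=6) cum 146
  y=10 (Calder, w=110) cum 256
  y=11 (Elwood, w=10) cum 266
⇒ y* = 7

(1, 7)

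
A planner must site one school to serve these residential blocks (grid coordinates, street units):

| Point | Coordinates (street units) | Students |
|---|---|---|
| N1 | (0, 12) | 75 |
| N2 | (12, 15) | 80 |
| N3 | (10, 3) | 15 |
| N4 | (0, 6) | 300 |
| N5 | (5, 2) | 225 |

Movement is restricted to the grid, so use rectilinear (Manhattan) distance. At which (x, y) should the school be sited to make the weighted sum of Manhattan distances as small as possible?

Manhattan distance separates: Σwᵢ(|x−xᵢ|+|y−yᵢ|) = Σwᵢ|x−xᵢ| + Σwᵢ|y−yᵢ|, so x and y are optimised independently as 1-D weighted medians.
Total weight W = 695; half = 347.5.
x-coordinate, sorted with cumulative weight:
  x=0 (N1, w=75) cum 75
  x=0 (N4, w=300) cum 375  ← median
  x=5 (N5, w=225) cum 600
  x=10 (N3, w=15) cum 615
  x=12 (N2, w=80) cum 695
⇒ x* = 0
y-coordinate, sorted with cumulative weight:
  y=2 (N5, w=225) cum 225
  y=3 (N3, w=15) cum 240
  y=6 (N4, w=300) cum 540  ← median
  y=12 (N1, w=75) cum 615
  y=15 (N2, w=80) cum 695
⇒ y* = 6

(0, 6)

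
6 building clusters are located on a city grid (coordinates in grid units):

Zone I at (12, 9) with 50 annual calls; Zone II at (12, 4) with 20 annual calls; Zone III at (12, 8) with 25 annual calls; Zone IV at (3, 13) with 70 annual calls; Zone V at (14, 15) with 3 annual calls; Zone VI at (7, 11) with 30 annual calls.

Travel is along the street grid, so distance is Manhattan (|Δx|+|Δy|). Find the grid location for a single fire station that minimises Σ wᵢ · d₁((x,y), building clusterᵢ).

Manhattan distance separates: Σwᵢ(|x−xᵢ|+|y−yᵢ|) = Σwᵢ|x−xᵢ| + Σwᵢ|y−yᵢ|, so x and y are optimised independently as 1-D weighted medians.
Total weight W = 198; half = 99.
x-coordinate, sorted with cumulative weight:
  x=3 (Zone IV, w=70) cum 70
  x=7 (Zone VI, w=30) cum 100  ← median
  x=12 (Zone I, w=50) cum 150
  x=12 (Zone II, w=20) cum 170
  x=12 (Zone III, w=25) cum 195
  x=14 (Zone V, w=3) cum 198
⇒ x* = 7
y-coordinate, sorted with cumulative weight:
  y=4 (Zone II, w=20) cum 20
  y=8 (Zone III, w=25) cum 45
  y=9 (Zone I, w=50) cum 95
  y=11 (Zone VI, w=30) cum 125  ← median
  y=13 (Zone IV, w=70) cum 195
  y=15 (Zone V, w=3) cum 198
⇒ y* = 11

(7, 11)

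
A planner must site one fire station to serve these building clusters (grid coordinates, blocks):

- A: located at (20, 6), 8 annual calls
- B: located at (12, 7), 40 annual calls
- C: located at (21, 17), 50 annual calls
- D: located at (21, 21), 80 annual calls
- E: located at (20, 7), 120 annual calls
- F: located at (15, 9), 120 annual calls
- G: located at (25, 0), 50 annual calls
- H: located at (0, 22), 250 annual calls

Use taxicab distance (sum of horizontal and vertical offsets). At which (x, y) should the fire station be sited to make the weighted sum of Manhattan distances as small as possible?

Manhattan distance separates: Σwᵢ(|x−xᵢ|+|y−yᵢ|) = Σwᵢ|x−xᵢ| + Σwᵢ|y−yᵢ|, so x and y are optimised independently as 1-D weighted medians.
Total weight W = 718; half = 359.
x-coordinate, sorted with cumulative weight:
  x=0 (H, w=250) cum 250
  x=12 (B, w=40) cum 290
  x=15 (F, w=120) cum 410  ← median
  x=20 (A, w=8) cum 418
  x=20 (E, w=120) cum 538
  x=21 (C, w=50) cum 588
  x=21 (D, w=80) cum 668
  x=25 (G, w=50) cum 718
⇒ x* = 15
y-coordinate, sorted with cumulative weight:
  y=0 (G, w=50) cum 50
  y=6 (A, w=8) cum 58
  y=7 (B, w=40) cum 98
  y=7 (E, w=120) cum 218
  y=9 (F, w=120) cum 338
  y=17 (C, w=50) cum 388  ← median
  y=21 (D, w=80) cum 468
  y=22 (H, w=250) cum 718
⇒ y* = 17

(15, 17)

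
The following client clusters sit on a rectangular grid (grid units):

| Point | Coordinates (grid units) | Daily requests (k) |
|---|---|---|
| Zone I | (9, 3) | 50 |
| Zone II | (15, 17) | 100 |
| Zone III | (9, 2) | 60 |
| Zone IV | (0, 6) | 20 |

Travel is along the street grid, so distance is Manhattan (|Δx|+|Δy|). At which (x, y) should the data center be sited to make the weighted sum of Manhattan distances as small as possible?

(9, 6)

Manhattan distance separates: Σwᵢ(|x−xᵢ|+|y−yᵢ|) = Σwᵢ|x−xᵢ| + Σwᵢ|y−yᵢ|, so x and y are optimised independently as 1-D weighted medians.
Total weight W = 230; half = 115.
x-coordinate, sorted with cumulative weight:
  x=0 (Zone IV, w=20) cum 20
  x=9 (Zone I, w=50) cum 70
  x=9 (Zone III, w=60) cum 130  ← median
  x=15 (Zone II, w=100) cum 230
⇒ x* = 9
y-coordinate, sorted with cumulative weight:
  y=2 (Zone III, w=60) cum 60
  y=3 (Zone I, w=50) cum 110
  y=6 (Zone IV, w=20) cum 130  ← median
  y=17 (Zone II, w=100) cum 230
⇒ y* = 6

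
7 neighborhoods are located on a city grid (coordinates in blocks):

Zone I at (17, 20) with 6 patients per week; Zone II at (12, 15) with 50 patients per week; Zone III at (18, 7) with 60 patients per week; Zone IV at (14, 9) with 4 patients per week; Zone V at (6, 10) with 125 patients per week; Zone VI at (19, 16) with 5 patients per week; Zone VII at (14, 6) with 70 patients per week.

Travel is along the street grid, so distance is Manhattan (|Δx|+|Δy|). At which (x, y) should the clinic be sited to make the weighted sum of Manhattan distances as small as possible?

Manhattan distance separates: Σwᵢ(|x−xᵢ|+|y−yᵢ|) = Σwᵢ|x−xᵢ| + Σwᵢ|y−yᵢ|, so x and y are optimised independently as 1-D weighted medians.
Total weight W = 320; half = 160.
x-coordinate, sorted with cumulative weight:
  x=6 (Zone V, w=125) cum 125
  x=12 (Zone II, w=50) cum 175  ← median
  x=14 (Zone IV, w=4) cum 179
  x=14 (Zone VII, w=70) cum 249
  x=17 (Zone I, w=6) cum 255
  x=18 (Zone III, w=60) cum 315
  x=19 (Zone VI, w=5) cum 320
⇒ x* = 12
y-coordinate, sorted with cumulative weight:
  y=6 (Zone VII, w=70) cum 70
  y=7 (Zone III, w=60) cum 130
  y=9 (Zone IV, w=4) cum 134
  y=10 (Zone V, w=125) cum 259  ← median
  y=15 (Zone II, w=50) cum 309
  y=16 (Zone VI, w=5) cum 314
  y=20 (Zone I, w=6) cum 320
⇒ y* = 10

(12, 10)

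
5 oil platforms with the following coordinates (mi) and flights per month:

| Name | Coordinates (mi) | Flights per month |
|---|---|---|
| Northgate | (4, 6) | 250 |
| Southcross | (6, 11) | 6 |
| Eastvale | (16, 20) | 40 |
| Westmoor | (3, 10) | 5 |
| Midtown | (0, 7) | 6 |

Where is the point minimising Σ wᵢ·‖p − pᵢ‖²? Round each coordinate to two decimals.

The minimiser of Σwᵢ‖p−pᵢ‖² is the weighted centroid p* = (Σwᵢpᵢ)/(Σwᵢ).
Σwᵢ = 307.
Σwᵢxᵢ = 250·4 + 6·6 + 40·16 + 5·3 + 6·0 = 1691.
Σwᵢyᵢ = 250·6 + 6·11 + 40·20 + 5·10 + 6·7 = 2458.
x* = 1691/307 = 5.51, y* = 2458/307 = 8.01.

(5.51, 8.01)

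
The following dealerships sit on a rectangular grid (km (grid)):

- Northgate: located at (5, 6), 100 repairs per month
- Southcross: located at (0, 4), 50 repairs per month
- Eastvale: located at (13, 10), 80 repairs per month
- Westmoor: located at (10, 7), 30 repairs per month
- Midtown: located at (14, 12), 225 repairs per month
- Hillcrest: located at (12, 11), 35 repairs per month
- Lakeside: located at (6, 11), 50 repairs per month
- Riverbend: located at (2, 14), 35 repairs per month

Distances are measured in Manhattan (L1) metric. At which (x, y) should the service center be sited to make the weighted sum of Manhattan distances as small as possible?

Manhattan distance separates: Σwᵢ(|x−xᵢ|+|y−yᵢ|) = Σwᵢ|x−xᵢ| + Σwᵢ|y−yᵢ|, so x and y are optimised independently as 1-D weighted medians.
Total weight W = 605; half = 302.5.
x-coordinate, sorted with cumulative weight:
  x=0 (Southcross, w=50) cum 50
  x=2 (Riverbend, w=35) cum 85
  x=5 (Northgate, w=100) cum 185
  x=6 (Lakeside, w=50) cum 235
  x=10 (Westmoor, w=30) cum 265
  x=12 (Hillcrest, w=35) cum 300
  x=13 (Eastvale, w=80) cum 380  ← median
  x=14 (Midtown, w=225) cum 605
⇒ x* = 13
y-coordinate, sorted with cumulative weight:
  y=4 (Southcross, w=50) cum 50
  y=6 (Northgate, w=100) cum 150
  y=7 (Westmoor, w=30) cum 180
  y=10 (Eastvale, w=80) cum 260
  y=11 (Hillcrest, w=35) cum 295
  y=11 (Lakeside, w=50) cum 345  ← median
  y=12 (Midtown, w=225) cum 570
  y=14 (Riverbend, w=35) cum 605
⇒ y* = 11

(13, 11)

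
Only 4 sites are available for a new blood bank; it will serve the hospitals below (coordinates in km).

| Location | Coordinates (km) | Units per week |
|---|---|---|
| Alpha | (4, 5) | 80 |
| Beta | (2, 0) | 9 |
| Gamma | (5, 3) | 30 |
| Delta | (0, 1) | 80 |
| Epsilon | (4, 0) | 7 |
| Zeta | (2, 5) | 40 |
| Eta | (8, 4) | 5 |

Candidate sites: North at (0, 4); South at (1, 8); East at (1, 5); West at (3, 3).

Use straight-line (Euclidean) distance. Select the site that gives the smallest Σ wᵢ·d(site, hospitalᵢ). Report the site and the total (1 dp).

Total weighted distance at each candidate:
  North (0, 4): total = 932.1
  South (1, 8): total = 1396.4
  East (1, 5): total = 866.1
  West (3, 3): total = 692.9
Minimum is at West with total 692.9 km.

West, total 692.9 km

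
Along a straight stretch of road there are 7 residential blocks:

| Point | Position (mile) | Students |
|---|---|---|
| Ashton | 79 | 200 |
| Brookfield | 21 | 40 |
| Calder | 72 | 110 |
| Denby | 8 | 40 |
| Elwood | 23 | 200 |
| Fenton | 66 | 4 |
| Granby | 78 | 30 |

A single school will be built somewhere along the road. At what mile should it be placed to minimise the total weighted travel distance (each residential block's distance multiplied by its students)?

x = 72

For a sum of weighted absolute distances on a line, the optimum is the weighted median (not the mean). Total weight W = 624; half-weight = 312.
Sort by position and accumulate weight:
  mile 8 (Denby, w=40) → cum 40
  mile 21 (Brookfield, w=40) → cum 80
  mile 23 (Elwood, w=200) → cum 280
  mile 66 (Fenton, w=4) → cum 284
  mile 72 (Calder, w=110) → cum 394  ≥ 312 → median here
  mile 78 (Granby, w=30) → cum 424
  mile 79 (Ashton, w=200) → cum 624
Optimal location: mile 72.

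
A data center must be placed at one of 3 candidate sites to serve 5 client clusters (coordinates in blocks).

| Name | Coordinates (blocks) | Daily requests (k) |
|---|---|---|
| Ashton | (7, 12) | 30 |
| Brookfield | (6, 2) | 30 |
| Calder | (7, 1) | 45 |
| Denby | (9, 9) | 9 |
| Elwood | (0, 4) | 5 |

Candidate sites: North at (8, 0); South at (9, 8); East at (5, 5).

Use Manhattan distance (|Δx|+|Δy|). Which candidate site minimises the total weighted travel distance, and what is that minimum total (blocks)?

Total weighted distance at each candidate:
  North (8, 0): total = 750
  South (9, 8): total = 929
  East (5, 5): total = 762
Minimum is at North with total 750 blocks.

North, total 750 blocks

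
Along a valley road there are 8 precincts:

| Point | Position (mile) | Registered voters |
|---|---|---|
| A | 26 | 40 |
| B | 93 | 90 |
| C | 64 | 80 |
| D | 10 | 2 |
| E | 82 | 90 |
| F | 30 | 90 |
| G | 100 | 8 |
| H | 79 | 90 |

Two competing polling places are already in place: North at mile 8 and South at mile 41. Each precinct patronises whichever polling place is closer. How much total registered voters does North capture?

2

The indifferent point is the midpoint (8+41)/2 = 24.5; precincts left of it (closer to North at 8) go to North, those right go to South.
  D at 10 (w=2) → North
  A at 26 (w=40) → South
  F at 30 (w=90) → South
  C at 64 (w=80) → South
  H at 79 (w=90) → South
  E at 82 (w=90) → South
  B at 93 (w=90) → South
  G at 100 (w=8) → South
North captures 2; South captures 488.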